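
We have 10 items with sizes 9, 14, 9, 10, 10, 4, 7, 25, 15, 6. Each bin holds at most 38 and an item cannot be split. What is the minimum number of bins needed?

Total = 25 + 15 + 14 + 10 + 10 + 9 + 9 + 7 + 6 + 4 = 109.
Lower bound: ⌈109/38⌉ = 3 bins.
A packing using 3 bins:
  bin 1: 25 + 10 = 35
  bin 2: 15 + 14 + 9 = 38
  bin 3: 10 + 9 + 7 + 6 + 4 = 36
This matches the lower bound, so 3 is optimal.

3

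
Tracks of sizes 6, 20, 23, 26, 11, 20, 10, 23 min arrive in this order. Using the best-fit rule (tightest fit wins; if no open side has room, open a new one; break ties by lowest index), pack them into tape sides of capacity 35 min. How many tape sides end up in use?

  6 → side 1 (new)  [load 6/35]
  20 → side 1  [load 26/35]
  23 → side 2 (new)  [load 23/35]
  26 → side 3 (new)  [load 26/35]
  11 → side 2  [load 34/35]
  20 → side 4 (new)  [load 20/35]
  10 → side 4  [load 30/35]
  23 → side 5 (new)  [load 23/35]
5 tape sides opened.

5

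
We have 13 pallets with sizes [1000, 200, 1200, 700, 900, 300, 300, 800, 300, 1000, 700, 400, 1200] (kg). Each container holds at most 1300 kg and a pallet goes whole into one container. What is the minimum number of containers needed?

Total = 1200 + 1200 + 1000 + 1000 + 900 + 800 + 700 + 700 + 400 + 300 + 300 + 300 + 200 = 9000 kg.
Lower bound: ⌈9000/1300⌉ = 7 containers.
Also, 8 pallets each exceed 650 kg, and no two of those can share a container, so at least 8 containers are needed.
A packing using 8 containers:
  container 1: 1200 = 1200
  container 2: 1200 = 1200
  container 3: 1000 + 300 = 1300
  container 4: 1000 + 300 = 1300
  container 5: 900 + 400 = 1300
  container 6: 800 + 300 + 200 = 1300
  container 7: 700 = 700
  container 8: 700 = 700
This matches the lower bound, so 8 is optimal.

8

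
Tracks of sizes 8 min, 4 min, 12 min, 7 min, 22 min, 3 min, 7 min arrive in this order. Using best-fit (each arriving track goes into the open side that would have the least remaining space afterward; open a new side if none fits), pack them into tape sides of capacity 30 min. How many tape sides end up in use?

  8 → side 1 (new)  [load 8/30]
  4 → side 1  [load 12/30]
  12 → side 1  [load 24/30]
  7 → side 2 (new)  [load 7/30]
  22 → side 2  [load 29/30]
  3 → side 1  [load 27/30]
  7 → side 3 (new)  [load 7/30]
3 tape sides opened.

3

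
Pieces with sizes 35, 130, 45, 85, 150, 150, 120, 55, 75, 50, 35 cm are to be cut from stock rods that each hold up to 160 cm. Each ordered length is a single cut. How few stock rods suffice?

7

Total = 150 + 150 + 130 + 120 + 85 + 75 + 55 + 50 + 45 + 35 + 35 = 930 cm.
Lower bound: ⌈930/160⌉ = 6 stock rods.
A packing using 7 stock rods:
  stock rod 1: 150 = 150
  stock rod 2: 150 = 150
  stock rod 3: 130 = 130
  stock rod 4: 120 + 35 = 155
  stock rod 5: 85 + 75 = 160
  stock rod 6: 55 + 50 + 45 = 150
  stock rod 7: 35 = 35
No arrangement into 6 stock rods stays within capacity, so 7 is optimal.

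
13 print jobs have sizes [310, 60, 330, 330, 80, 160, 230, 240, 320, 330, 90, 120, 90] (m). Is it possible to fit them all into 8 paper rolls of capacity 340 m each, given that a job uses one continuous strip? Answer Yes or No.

No

Total = 2690 m; ⌈2690/340⌉ = 8.
The bound of 8 does not rule out 8, but exhaustive search shows no assignment into 8 paper rolls of capacity 340 m exists — the minimum is 9.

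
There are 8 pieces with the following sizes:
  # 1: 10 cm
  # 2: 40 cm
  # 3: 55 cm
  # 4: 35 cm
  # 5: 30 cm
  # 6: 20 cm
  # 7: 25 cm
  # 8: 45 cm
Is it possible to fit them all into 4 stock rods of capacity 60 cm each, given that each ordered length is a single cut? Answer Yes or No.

No

Total = 260 cm; ⌈260/60⌉ = 5.
At least 5 stock rods are required, but only 4 are allowed.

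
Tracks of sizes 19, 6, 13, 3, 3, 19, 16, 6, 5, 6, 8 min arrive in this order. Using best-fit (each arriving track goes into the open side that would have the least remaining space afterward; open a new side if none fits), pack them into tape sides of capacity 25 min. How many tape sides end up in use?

  19 → side 1 (new)  [load 19/25]
  6 → side 1  [load 25/25]
  13 → side 2 (new)  [load 13/25]
  3 → side 2  [load 16/25]
  3 → side 2  [load 19/25]
  19 → side 3 (new)  [load 19/25]
  16 → side 4 (new)  [load 16/25]
  6 → side 2  [load 25/25]
  5 → side 3  [load 24/25]
  6 → side 4  [load 22/25]
  8 → side 5 (new)  [load 8/25]
5 tape sides opened.

5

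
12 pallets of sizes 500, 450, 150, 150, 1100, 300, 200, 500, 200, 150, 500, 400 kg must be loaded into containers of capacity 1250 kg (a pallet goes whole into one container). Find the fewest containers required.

4

Total = 1100 + 500 + 500 + 500 + 450 + 400 + 300 + 200 + 200 + 150 + 150 + 150 = 4600 kg.
Lower bound: ⌈4600/1250⌉ = 4 containers.
A packing using 4 containers:
  container 1: 1100 + 150 = 1250
  container 2: 500 + 500 + 200 = 1200
  container 3: 500 + 450 + 300 = 1250
  container 4: 400 + 200 + 150 + 150 = 900
This matches the lower bound, so 4 is optimal.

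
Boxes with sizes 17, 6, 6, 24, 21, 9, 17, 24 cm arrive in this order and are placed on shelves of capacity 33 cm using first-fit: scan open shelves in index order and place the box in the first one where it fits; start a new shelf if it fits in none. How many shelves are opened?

5

  17 → shelf 1 (new)  [load 17/33]
  6 → shelf 1  [load 23/33]
  6 → shelf 1  [load 29/33]
  24 → shelf 2 (new)  [load 24/33]
  21 → shelf 3 (new)  [load 21/33]
  9 → shelf 2  [load 33/33]
  17 → shelf 4 (new)  [load 17/33]
  24 → shelf 5 (new)  [load 24/33]
5 shelves opened.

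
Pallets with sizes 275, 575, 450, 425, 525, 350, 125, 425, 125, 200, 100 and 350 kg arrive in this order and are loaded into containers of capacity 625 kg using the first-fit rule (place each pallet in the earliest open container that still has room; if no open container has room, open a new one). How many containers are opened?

  275 → container 1 (new)  [load 275/625]
  575 → container 2 (new)  [load 575/625]
  450 → container 3 (new)  [load 450/625]
  425 → container 4 (new)  [load 425/625]
  525 → container 5 (new)  [load 525/625]
  350 → container 1  [load 625/625]
  125 → container 3  [load 575/625]
  425 → container 6 (new)  [load 425/625]
  125 → container 4  [load 550/625]
  200 → container 6  [load 625/625]
  100 → container 5  [load 625/625]
  350 → container 7 (new)  [load 350/625]
7 containers opened.

7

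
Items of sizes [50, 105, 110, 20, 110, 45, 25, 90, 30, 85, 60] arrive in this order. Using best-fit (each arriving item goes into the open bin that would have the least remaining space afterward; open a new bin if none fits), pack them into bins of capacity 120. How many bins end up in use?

7

  50 → bin 1 (new)  [load 50/120]
  105 → bin 2 (new)  [load 105/120]
  110 → bin 3 (new)  [load 110/120]
  20 → bin 1  [load 70/120]
  110 → bin 4 (new)  [load 110/120]
  45 → bin 1  [load 115/120]
  25 → bin 5 (new)  [load 25/120]
  90 → bin 5  [load 115/120]
  30 → bin 6 (new)  [load 30/120]
  85 → bin 6  [load 115/120]
  60 → bin 7 (new)  [load 60/120]
7 bins opened.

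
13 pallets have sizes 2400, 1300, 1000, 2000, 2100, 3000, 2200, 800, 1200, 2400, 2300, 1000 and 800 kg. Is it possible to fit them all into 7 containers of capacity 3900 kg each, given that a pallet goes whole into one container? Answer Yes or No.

Yes

A valid assignment using 7 containers:
  container 1: 3000 + 800 = 3800
  container 2: 2400 + 1300 = 3700
  container 3: 2400 + 1200 = 3600
  container 4: 2300 + 1000 = 3300
  container 5: 2200 + 1000 = 3200
  container 6: 2100 + 800 = 2900
  container 7: 2000 = 2000
Every load is within 3900 kg, so 7 containers suffice.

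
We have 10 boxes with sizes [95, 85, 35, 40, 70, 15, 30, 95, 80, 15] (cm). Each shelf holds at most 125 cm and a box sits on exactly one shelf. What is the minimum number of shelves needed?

5

Total = 95 + 95 + 85 + 80 + 70 + 40 + 35 + 30 + 15 + 15 = 560 cm.
Lower bound: ⌈560/125⌉ = 5 shelves.
A packing using 5 shelves:
  shelf 1: 95 + 30 = 125
  shelf 2: 95 + 15 + 15 = 125
  shelf 3: 85 + 40 = 125
  shelf 4: 80 + 35 = 115
  shelf 5: 70 = 70
This matches the lower bound, so 5 is optimal.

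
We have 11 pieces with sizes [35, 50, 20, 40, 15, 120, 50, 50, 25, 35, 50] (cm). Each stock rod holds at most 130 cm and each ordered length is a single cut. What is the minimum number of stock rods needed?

4

Total = 120 + 50 + 50 + 50 + 50 + 40 + 35 + 35 + 25 + 20 + 15 = 490 cm.
Lower bound: ⌈490/130⌉ = 4 stock rods.
A packing using 4 stock rods:
  stock rod 1: 120 = 120
  stock rod 2: 50 + 50 + 25 = 125
  stock rod 3: 50 + 50 + 20 = 120
  stock rod 4: 40 + 35 + 35 + 15 = 125
This matches the lower bound, so 4 is optimal.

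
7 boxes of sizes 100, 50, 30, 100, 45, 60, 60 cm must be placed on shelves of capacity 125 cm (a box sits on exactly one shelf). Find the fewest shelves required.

Total = 100 + 100 + 60 + 60 + 50 + 45 + 30 = 445 cm.
Lower bound: ⌈445/125⌉ = 4 shelves.
A packing using 4 shelves:
  shelf 1: 100 = 100
  shelf 2: 100 = 100
  shelf 3: 60 + 60 = 120
  shelf 4: 50 + 45 + 30 = 125
This matches the lower bound, so 4 is optimal.

4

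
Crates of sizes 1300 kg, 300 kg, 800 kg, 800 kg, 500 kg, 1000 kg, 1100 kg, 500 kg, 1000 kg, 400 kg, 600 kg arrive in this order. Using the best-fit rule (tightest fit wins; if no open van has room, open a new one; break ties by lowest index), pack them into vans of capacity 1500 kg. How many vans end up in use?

7

  1300 → van 1 (new)  [load 1300/1500]
  300 → van 2 (new)  [load 300/1500]
  800 → van 2  [load 1100/1500]
  800 → van 3 (new)  [load 800/1500]
  500 → van 3  [load 1300/1500]
  1000 → van 4 (new)  [load 1000/1500]
  1100 → van 5 (new)  [load 1100/1500]
  500 → van 4  [load 1500/1500]
  1000 → van 6 (new)  [load 1000/1500]
  400 → van 2  [load 1500/1500]
  600 → van 7 (new)  [load 600/1500]
7 vans opened.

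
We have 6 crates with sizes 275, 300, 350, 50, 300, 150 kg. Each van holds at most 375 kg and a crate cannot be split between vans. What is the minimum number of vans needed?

5

Total = 350 + 300 + 300 + 275 + 150 + 50 = 1425 kg.
Lower bound: ⌈1425/375⌉ = 4 vans.
A packing using 5 vans:
  van 1: 350 = 350
  van 2: 300 + 50 = 350
  van 3: 300 = 300
  van 4: 275 = 275
  van 5: 150 = 150
No arrangement into 4 vans stays within capacity, so 5 is optimal.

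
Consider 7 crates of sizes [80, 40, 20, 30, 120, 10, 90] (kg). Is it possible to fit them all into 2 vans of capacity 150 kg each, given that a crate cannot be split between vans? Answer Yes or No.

No

Total = 390 kg; ⌈390/150⌉ = 3.
At least 3 vans are required, but only 2 are allowed.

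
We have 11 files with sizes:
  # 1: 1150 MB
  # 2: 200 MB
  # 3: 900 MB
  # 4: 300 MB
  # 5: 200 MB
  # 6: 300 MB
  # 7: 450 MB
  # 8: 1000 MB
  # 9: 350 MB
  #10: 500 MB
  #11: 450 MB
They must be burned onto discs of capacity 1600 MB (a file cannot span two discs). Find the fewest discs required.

4

Total = 1150 + 1000 + 900 + 500 + 450 + 450 + 350 + 300 + 300 + 200 + 200 = 5800 MB.
Lower bound: ⌈5800/1600⌉ = 4 discs.
A packing using 4 discs:
  disc 1: 1150 + 450 = 1600
  disc 2: 1000 + 500 = 1500
  disc 3: 900 + 450 + 200 = 1550
  disc 4: 350 + 300 + 300 + 200 = 1150
This matches the lower bound, so 4 is optimal.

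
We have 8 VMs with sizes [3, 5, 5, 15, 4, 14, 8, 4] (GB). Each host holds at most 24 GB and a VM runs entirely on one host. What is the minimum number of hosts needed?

3

Total = 15 + 14 + 8 + 5 + 5 + 4 + 4 + 3 = 58 GB.
Lower bound: ⌈58/24⌉ = 3 hosts.
A packing using 3 hosts:
  host 1: 15 + 8 = 23
  host 2: 14 + 5 + 5 = 24
  host 3: 4 + 4 + 3 = 11
This matches the lower bound, so 3 is optimal.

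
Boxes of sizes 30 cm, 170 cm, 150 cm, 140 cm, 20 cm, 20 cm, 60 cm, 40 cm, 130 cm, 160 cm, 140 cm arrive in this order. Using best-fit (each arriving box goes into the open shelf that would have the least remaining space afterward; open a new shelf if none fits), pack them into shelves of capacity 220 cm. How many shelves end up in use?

6

  30 → shelf 1 (new)  [load 30/220]
  170 → shelf 1  [load 200/220]
  150 → shelf 2 (new)  [load 150/220]
  140 → shelf 3 (new)  [load 140/220]
  20 → shelf 1  [load 220/220]
  20 → shelf 2  [load 170/220]
  60 → shelf 3  [load 200/220]
  40 → shelf 2  [load 210/220]
  130 → shelf 4 (new)  [load 130/220]
  160 → shelf 5 (new)  [load 160/220]
  140 → shelf 6 (new)  [load 140/220]
6 shelves opened.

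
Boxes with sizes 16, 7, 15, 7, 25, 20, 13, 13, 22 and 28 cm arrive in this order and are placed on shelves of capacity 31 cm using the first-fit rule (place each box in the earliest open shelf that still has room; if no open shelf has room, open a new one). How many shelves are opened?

7

  16 → shelf 1 (new)  [load 16/31]
  7 → shelf 1  [load 23/31]
  15 → shelf 2 (new)  [load 15/31]
  7 → shelf 1  [load 30/31]
  25 → shelf 3 (new)  [load 25/31]
  20 → shelf 4 (new)  [load 20/31]
  13 → shelf 2  [load 28/31]
  13 → shelf 5 (new)  [load 13/31]
  22 → shelf 6 (new)  [load 22/31]
  28 → shelf 7 (new)  [load 28/31]
7 shelves opened.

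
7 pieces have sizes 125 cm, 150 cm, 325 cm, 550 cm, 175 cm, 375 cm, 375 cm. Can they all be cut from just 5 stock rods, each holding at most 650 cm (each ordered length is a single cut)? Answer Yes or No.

A valid assignment using 4 stock rods:
  stock rod 1: 550 = 550
  stock rod 2: 375 + 175 = 550
  stock rod 3: 375 + 150 + 125 = 650
  stock rod 4: 325 = 325
That uses only 4 ≤ 5, so 5 stock rods are enough.

Yes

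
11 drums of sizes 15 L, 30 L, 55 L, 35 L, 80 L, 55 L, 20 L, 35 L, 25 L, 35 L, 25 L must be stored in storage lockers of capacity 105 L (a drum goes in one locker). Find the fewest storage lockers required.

Total = 80 + 55 + 55 + 35 + 35 + 35 + 30 + 25 + 25 + 20 + 15 = 410 L.
Lower bound: ⌈410/105⌉ = 4 storage lockers.
A packing using 4 storage lockers:
  locker 1: 80 + 25 = 105
  locker 2: 55 + 35 + 15 = 105
  locker 3: 55 + 30 + 20 = 105
  locker 4: 35 + 35 + 25 = 95
This matches the lower bound, so 4 is optimal.

4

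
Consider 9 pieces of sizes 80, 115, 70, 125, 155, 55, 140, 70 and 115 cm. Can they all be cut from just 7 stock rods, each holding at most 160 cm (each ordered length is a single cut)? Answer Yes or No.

Yes

A valid assignment using 7 stock rods:
  stock rod 1: 155 = 155
  stock rod 2: 140 = 140
  stock rod 3: 125 = 125
  stock rod 4: 115 = 115
  stock rod 5: 115 = 115
  stock rod 6: 80 + 70 = 150
  stock rod 7: 70 + 55 = 125
Every load is within 160 cm, so 7 stock rods suffice.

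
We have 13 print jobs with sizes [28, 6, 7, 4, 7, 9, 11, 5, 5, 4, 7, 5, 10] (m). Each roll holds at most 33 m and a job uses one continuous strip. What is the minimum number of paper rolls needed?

Total = 28 + 11 + 10 + 9 + 7 + 7 + 7 + 6 + 5 + 5 + 5 + 4 + 4 = 108 m.
Lower bound: ⌈108/33⌉ = 4 paper rolls.
A packing using 4 paper rolls:
  roll 1: 28 + 5 = 33
  roll 2: 11 + 10 + 9 = 30
  roll 3: 7 + 7 + 7 + 6 + 5 = 32
  roll 4: 5 + 4 + 4 = 13
This matches the lower bound, so 4 is optimal.

4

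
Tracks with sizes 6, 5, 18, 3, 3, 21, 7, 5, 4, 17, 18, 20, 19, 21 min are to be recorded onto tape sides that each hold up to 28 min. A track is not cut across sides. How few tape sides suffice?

7

Total = 21 + 21 + 20 + 19 + 18 + 18 + 17 + 7 + 6 + 5 + 5 + 4 + 3 + 3 = 167 min.
Lower bound: ⌈167/28⌉ = 6 tape sides.
Also, 7 tracks each exceed 14 min, and no two of those can share a side, so at least 7 tape sides are needed.
A packing using 7 tape sides:
  side 1: 21 + 7 = 28
  side 2: 21 + 6 = 27
  side 3: 20 + 5 + 3 = 28
  side 4: 19 + 5 + 4 = 28
  side 5: 18 + 3 = 21
  side 6: 18 = 18
  side 7: 17 = 17
This matches the lower bound, so 7 is optimal.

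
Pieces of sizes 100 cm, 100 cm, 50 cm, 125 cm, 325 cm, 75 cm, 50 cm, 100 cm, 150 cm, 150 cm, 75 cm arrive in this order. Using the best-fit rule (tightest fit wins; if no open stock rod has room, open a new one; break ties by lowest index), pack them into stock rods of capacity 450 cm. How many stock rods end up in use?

  100 → stock rod 1 (new)  [load 100/450]
  100 → stock rod 1  [load 200/450]
  50 → stock rod 1  [load 250/450]
  125 → stock rod 1  [load 375/450]
  325 → stock rod 2 (new)  [load 325/450]
  75 → stock rod 1  [load 450/450]
  50 → stock rod 2  [load 375/450]
  100 → stock rod 3 (new)  [load 100/450]
  150 → stock rod 3  [load 250/450]
  150 → stock rod 3  [load 400/450]
  75 → stock rod 2  [load 450/450]
3 stock rods opened.

3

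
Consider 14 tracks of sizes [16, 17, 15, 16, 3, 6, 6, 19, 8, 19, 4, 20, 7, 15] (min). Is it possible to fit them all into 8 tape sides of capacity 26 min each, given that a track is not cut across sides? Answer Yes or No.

Yes

A valid assignment using 8 tape sides:
  side 1: 20 + 6 = 26
  side 2: 19 + 7 = 26
  side 3: 19 + 6 = 25
  side 4: 17 + 8 = 25
  side 5: 16 + 4 + 3 = 23
  side 6: 16 = 16
  side 7: 15 = 15
  side 8: 15 = 15
Every load is within 26 min, so 8 tape sides suffice.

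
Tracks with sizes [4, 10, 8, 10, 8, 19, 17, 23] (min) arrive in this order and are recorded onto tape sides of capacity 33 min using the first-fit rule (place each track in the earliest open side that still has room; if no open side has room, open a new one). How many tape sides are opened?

4

  4 → side 1 (new)  [load 4/33]
  10 → side 1  [load 14/33]
  8 → side 1  [load 22/33]
  10 → side 1  [load 32/33]
  8 → side 2 (new)  [load 8/33]
  19 → side 2  [load 27/33]
  17 → side 3 (new)  [load 17/33]
  23 → side 4 (new)  [load 23/33]
4 tape sides opened.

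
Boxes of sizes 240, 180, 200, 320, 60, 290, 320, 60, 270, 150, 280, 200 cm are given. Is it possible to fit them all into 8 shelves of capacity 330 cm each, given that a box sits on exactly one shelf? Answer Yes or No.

Total = 2570 cm; ⌈2570/330⌉ = 8.
9 boxes each exceed half the capacity and cannot share a shelf, forcing at least 9 shelves.
At least 9 shelves are required, but only 8 are allowed.

No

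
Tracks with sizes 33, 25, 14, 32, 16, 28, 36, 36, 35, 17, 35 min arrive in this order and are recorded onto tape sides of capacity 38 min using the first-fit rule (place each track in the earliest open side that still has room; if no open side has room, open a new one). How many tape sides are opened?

  33 → side 1 (new)  [load 33/38]
  25 → side 2 (new)  [load 25/38]
  14 → side 3 (new)  [load 14/38]
  32 → side 4 (new)  [load 32/38]
  16 → side 3  [load 30/38]
  28 → side 5 (new)  [load 28/38]
  36 → side 6 (new)  [load 36/38]
  36 → side 7 (new)  [load 36/38]
  35 → side 8 (new)  [load 35/38]
  17 → side 9 (new)  [load 17/38]
  35 → side 10 (new)  [load 35/38]
10 tape sides opened.

10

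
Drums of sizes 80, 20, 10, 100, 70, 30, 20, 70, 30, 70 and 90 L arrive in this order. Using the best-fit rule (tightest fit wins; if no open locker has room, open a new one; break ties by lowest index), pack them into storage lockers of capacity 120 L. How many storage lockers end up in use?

6

  80 → locker 1 (new)  [load 80/120]
  20 → locker 1  [load 100/120]
  10 → locker 1  [load 110/120]
  100 → locker 2 (new)  [load 100/120]
  70 → locker 3 (new)  [load 70/120]
  30 → locker 3  [load 100/120]
  20 → locker 2  [load 120/120]
  70 → locker 4 (new)  [load 70/120]
  30 → locker 4  [load 100/120]
  70 → locker 5 (new)  [load 70/120]
  90 → locker 6 (new)  [load 90/120]
6 storage lockers opened.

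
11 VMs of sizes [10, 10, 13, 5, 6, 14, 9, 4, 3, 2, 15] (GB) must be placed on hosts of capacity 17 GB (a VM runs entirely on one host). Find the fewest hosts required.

Total = 15 + 14 + 13 + 10 + 10 + 9 + 6 + 5 + 4 + 3 + 2 = 91 GB.
Lower bound: ⌈91/17⌉ = 6 hosts.
A packing using 6 hosts:
  host 1: 15 + 2 = 17
  host 2: 14 + 3 = 17
  host 3: 13 + 4 = 17
  host 4: 10 + 6 = 16
  host 5: 10 + 5 = 15
  host 6: 9 = 9
This matches the lower bound, so 6 is optimal.

6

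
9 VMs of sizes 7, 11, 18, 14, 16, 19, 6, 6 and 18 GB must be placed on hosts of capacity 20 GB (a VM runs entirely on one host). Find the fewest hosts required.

7

Total = 19 + 18 + 18 + 16 + 14 + 11 + 7 + 6 + 6 = 115 GB.
Lower bound: ⌈115/20⌉ = 6 hosts.
A packing using 7 hosts:
  host 1: 19 = 19
  host 2: 18 = 18
  host 3: 18 = 18
  host 4: 16 = 16
  host 5: 14 + 6 = 20
  host 6: 11 + 7 = 18
  host 7: 6 = 6
No arrangement into 6 hosts stays within capacity, so 7 is optimal.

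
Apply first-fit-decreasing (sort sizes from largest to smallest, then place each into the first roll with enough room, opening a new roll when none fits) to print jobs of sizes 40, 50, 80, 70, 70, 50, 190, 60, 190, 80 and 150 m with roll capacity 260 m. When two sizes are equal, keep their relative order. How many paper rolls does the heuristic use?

5

Sorted descending: 190, 190, 150, 80, 80, 70, 70, 60, 50, 50, 40.
  190 → roll 1 (new)  [load 190/260]
  190 → roll 2 (new)  [load 190/260]
  150 → roll 3 (new)  [load 150/260]
  80 → roll 3  [load 230/260]
  80 → roll 4 (new)  [load 80/260]
  70 → roll 1  [load 260/260]
  70 → roll 2  [load 260/260]
  60 → roll 4  [load 140/260]
  50 → roll 4  [load 190/260]
  50 → roll 4  [load 240/260]
  40 → roll 5 (new)  [load 40/260]
5 paper rolls opened.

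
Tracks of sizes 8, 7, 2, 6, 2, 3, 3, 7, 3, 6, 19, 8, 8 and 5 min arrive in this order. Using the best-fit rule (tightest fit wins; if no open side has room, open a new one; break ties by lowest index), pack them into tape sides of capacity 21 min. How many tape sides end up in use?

5

  8 → side 1 (new)  [load 8/21]
  7 → side 1  [load 15/21]
  2 → side 1  [load 17/21]
  6 → side 2 (new)  [load 6/21]
  2 → side 1  [load 19/21]
  3 → side 2  [load 9/21]
  3 → side 2  [load 12/21]
  7 → side 2  [load 19/21]
  3 → side 3 (new)  [load 3/21]
  6 → side 3  [load 9/21]
  19 → side 4 (new)  [load 19/21]
  8 → side 3  [load 17/21]
  8 → side 5 (new)  [load 8/21]
  5 → side 5  [load 13/21]
5 tape sides opened.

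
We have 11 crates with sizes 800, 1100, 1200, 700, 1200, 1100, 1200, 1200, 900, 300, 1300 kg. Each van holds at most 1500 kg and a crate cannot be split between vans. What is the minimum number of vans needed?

Total = 1300 + 1200 + 1200 + 1200 + 1200 + 1100 + 1100 + 900 + 800 + 700 + 300 = 11000 kg.
Lower bound: ⌈11000/1500⌉ = 8 vans.
Also, 9 crates each exceed 750 kg, and no two of those can share a van, so at least 9 vans are needed.
A packing using 9 vans:
  van 1: 1300 = 1300
  van 2: 1200 + 300 = 1500
  van 3: 1200 = 1200
  van 4: 1200 = 1200
  van 5: 1200 = 1200
  van 6: 1100 = 1100
  van 7: 1100 = 1100
  van 8: 900 = 900
  van 9: 800 + 700 = 1500
This matches the lower bound, so 9 is optimal.

9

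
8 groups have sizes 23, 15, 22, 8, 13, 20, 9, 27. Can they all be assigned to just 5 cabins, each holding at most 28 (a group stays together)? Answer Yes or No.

No

Total = 137; ⌈137/28⌉ = 5.
The bound of 5 does not rule out 5, but exhaustive search shows no assignment into 5 cabins of capacity 28 exists — the minimum is 6.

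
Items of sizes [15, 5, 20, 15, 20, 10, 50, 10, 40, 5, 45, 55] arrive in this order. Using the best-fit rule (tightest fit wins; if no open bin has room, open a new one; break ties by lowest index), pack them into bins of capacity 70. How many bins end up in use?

5

  15 → bin 1 (new)  [load 15/70]
  5 → bin 1  [load 20/70]
  20 → bin 1  [load 40/70]
  15 → bin 1  [load 55/70]
  20 → bin 2 (new)  [load 20/70]
  10 → bin 1  [load 65/70]
  50 → bin 2  [load 70/70]
  10 → bin 3 (new)  [load 10/70]
  40 → bin 3  [load 50/70]
  5 → bin 1  [load 70/70]
  45 → bin 4 (new)  [load 45/70]
  55 → bin 5 (new)  [load 55/70]
5 bins opened.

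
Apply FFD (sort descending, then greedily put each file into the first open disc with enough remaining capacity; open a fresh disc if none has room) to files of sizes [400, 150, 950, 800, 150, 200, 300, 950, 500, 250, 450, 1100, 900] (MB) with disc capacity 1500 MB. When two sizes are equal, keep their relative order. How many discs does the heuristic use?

5

Sorted descending: 1100, 950, 950, 900, 800, 500, 450, 400, 300, 250, 200, 150, 150.
  1100 → disc 1 (new)  [load 1100/1500]
  950 → disc 2 (new)  [load 950/1500]
  950 → disc 3 (new)  [load 950/1500]
  900 → disc 4 (new)  [load 900/1500]
  800 → disc 5 (new)  [load 800/1500]
  500 → disc 2  [load 1450/1500]
  450 → disc 3  [load 1400/1500]
  400 → disc 1  [load 1500/1500]
  300 → disc 4  [load 1200/1500]
  250 → disc 4  [load 1450/1500]
  200 → disc 5  [load 1000/1500]
  150 → disc 5  [load 1150/1500]
  150 → disc 5  [load 1300/1500]
5 discs opened.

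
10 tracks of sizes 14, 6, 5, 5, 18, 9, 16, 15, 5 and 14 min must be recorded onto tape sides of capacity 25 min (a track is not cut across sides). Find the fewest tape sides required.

Total = 18 + 16 + 15 + 14 + 14 + 9 + 6 + 5 + 5 + 5 = 107 min.
Lower bound: ⌈107/25⌉ = 5 tape sides.
A packing using 5 tape sides:
  side 1: 18 + 6 = 24
  side 2: 16 + 9 = 25
  side 3: 15 + 5 + 5 = 25
  side 4: 14 + 5 = 19
  side 5: 14 = 14
This matches the lower bound, so 5 is optimal.

5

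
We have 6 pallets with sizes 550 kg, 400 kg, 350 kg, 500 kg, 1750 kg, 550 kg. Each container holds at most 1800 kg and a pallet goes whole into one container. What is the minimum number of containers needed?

Total = 1750 + 550 + 550 + 500 + 400 + 350 = 4100 kg.
Lower bound: ⌈4100/1800⌉ = 3 containers.
A packing using 3 containers:
  container 1: 1750 = 1750
  container 2: 550 + 550 + 500 = 1600
  container 3: 400 + 350 = 750
This matches the lower bound, so 3 is optimal.

3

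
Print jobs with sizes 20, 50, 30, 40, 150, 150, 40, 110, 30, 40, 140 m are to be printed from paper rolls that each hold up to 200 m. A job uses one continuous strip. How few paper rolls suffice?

5

Total = 150 + 150 + 140 + 110 + 50 + 40 + 40 + 40 + 30 + 30 + 20 = 800 m.
Lower bound: ⌈800/200⌉ = 4 paper rolls.
A packing using 5 paper rolls:
  roll 1: 150 + 50 = 200
  roll 2: 150 + 40 = 190
  roll 3: 140 + 40 + 20 = 200
  roll 4: 110 + 40 + 30 = 180
  roll 5: 30 = 30
No arrangement into 4 paper rolls stays within capacity, so 5 is optimal.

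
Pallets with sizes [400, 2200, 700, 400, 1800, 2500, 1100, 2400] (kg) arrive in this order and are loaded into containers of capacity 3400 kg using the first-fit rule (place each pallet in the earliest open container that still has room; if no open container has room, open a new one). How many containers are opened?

4

  400 → container 1 (new)  [load 400/3400]
  2200 → container 1  [load 2600/3400]
  700 → container 1  [load 3300/3400]
  400 → container 2 (new)  [load 400/3400]
  1800 → container 2  [load 2200/3400]
  2500 → container 3 (new)  [load 2500/3400]
  1100 → container 2  [load 3300/3400]
  2400 → container 4 (new)  [load 2400/3400]
4 containers opened.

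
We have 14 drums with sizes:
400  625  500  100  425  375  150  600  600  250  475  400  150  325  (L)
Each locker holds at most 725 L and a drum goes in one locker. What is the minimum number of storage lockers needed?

Total = 625 + 600 + 600 + 500 + 475 + 425 + 400 + 400 + 375 + 325 + 250 + 150 + 150 + 100 = 5375 L.
Lower bound: ⌈5375/725⌉ = 8 storage lockers.
Also, 9 drums each exceed 725/2 L, and no two of those can share a locker, so at least 9 storage lockers are needed.
A packing using 9 storage lockers:
  locker 1: 625 + 100 = 725
  locker 2: 600 = 600
  locker 3: 600 = 600
  locker 4: 500 + 150 = 650
  locker 5: 475 + 250 = 725
  locker 6: 425 + 150 = 575
  locker 7: 400 + 325 = 725
  locker 8: 400 = 400
  locker 9: 375 = 375
This matches the lower bound, so 9 is optimal.

9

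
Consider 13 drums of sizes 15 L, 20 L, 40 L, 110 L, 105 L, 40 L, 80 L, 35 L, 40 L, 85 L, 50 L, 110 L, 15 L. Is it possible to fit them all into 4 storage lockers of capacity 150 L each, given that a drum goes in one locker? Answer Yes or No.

No

Total = 745 L; ⌈745/150⌉ = 5.
At least 5 storage lockers are required, but only 4 are allowed.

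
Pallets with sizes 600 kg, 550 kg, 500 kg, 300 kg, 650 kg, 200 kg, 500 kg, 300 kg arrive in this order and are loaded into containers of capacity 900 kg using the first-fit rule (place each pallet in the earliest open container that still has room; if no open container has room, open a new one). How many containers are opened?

5

  600 → container 1 (new)  [load 600/900]
  550 → container 2 (new)  [load 550/900]
  500 → container 3 (new)  [load 500/900]
  300 → container 1  [load 900/900]
  650 → container 4 (new)  [load 650/900]
  200 → container 2  [load 750/900]
  500 → container 5 (new)  [load 500/900]
  300 → container 3  [load 800/900]
5 containers opened.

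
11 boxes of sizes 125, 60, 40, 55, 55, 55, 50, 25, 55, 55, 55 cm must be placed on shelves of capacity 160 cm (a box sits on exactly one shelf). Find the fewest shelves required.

5

Total = 125 + 60 + 55 + 55 + 55 + 55 + 55 + 55 + 50 + 40 + 25 = 630 cm.
Lower bound: ⌈630/160⌉ = 4 shelves.
A packing using 5 shelves:
  shelf 1: 125 + 25 = 150
  shelf 2: 60 + 55 + 40 = 155
  shelf 3: 55 + 55 + 50 = 160
  shelf 4: 55 + 55 = 110
  shelf 5: 55 = 55
No arrangement into 4 shelves stays within capacity, so 5 is optimal.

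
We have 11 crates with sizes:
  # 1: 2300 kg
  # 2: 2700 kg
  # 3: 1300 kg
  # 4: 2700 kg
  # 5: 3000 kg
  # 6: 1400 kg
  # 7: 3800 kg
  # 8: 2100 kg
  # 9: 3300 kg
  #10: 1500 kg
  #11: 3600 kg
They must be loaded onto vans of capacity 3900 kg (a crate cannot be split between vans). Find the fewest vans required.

Total = 3800 + 3600 + 3300 + 3000 + 2700 + 2700 + 2300 + 2100 + 1500 + 1400 + 1300 = 27700 kg.
Lower bound: ⌈27700/3900⌉ = 8 vans.
A packing using 9 vans:
  van 1: 3800 = 3800
  van 2: 3600 = 3600
  van 3: 3300 = 3300
  van 4: 3000 = 3000
  van 5: 2700 = 2700
  van 6: 2700 = 2700
  van 7: 2300 + 1500 = 3800
  van 8: 2100 + 1400 = 3500
  van 9: 1300 = 1300
No arrangement into 8 vans stays within capacity, so 9 is optimal.

9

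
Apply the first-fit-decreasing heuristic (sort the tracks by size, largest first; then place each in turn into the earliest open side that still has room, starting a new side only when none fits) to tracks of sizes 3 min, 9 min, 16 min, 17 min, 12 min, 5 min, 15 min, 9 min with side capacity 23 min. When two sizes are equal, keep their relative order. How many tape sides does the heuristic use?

5

Sorted descending: 17, 16, 15, 12, 9, 9, 5, 3.
  17 → side 1 (new)  [load 17/23]
  16 → side 2 (new)  [load 16/23]
  15 → side 3 (new)  [load 15/23]
  12 → side 4 (new)  [load 12/23]
  9 → side 4  [load 21/23]
  9 → side 5 (new)  [load 9/23]
  5 → side 1  [load 22/23]
  3 → side 2  [load 19/23]
5 tape sides opened.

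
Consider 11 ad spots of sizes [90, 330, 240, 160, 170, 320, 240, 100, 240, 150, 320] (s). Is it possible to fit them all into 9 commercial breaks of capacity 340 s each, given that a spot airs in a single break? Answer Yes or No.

Yes

A valid assignment using 8 commercial breaks:
  break 1: 330 = 330
  break 2: 320 = 320
  break 3: 320 = 320
  break 4: 240 + 100 = 340
  break 5: 240 + 90 = 330
  break 6: 240 = 240
  break 7: 170 + 160 = 330
  break 8: 150 = 150
That uses only 8 ≤ 9, so 9 commercial breaks are enough.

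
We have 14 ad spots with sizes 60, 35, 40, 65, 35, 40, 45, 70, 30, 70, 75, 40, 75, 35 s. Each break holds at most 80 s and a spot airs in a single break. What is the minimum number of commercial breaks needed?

10

Total = 75 + 75 + 70 + 70 + 65 + 60 + 45 + 40 + 40 + 40 + 35 + 35 + 35 + 30 = 715 s.
Lower bound: ⌈715/80⌉ = 9 commercial breaks.
A packing using 10 commercial breaks:
  break 1: 75 = 75
  break 2: 75 = 75
  break 3: 70 = 70
  break 4: 70 = 70
  break 5: 65 = 65
  break 6: 60 = 60
  break 7: 45 + 35 = 80
  break 8: 40 + 40 = 80
  break 9: 40 + 35 = 75
  break 10: 35 + 30 = 65
No arrangement into 9 commercial breaks stays within capacity, so 10 is optimal.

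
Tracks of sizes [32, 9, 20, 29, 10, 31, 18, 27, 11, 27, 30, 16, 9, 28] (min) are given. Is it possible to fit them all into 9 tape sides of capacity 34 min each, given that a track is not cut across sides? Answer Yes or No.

No

Total = 297 min; ⌈297/34⌉ = 9.
The bound of 9 does not rule out 9, but exhaustive search shows no assignment into 9 tape sides of capacity 34 min exists — the minimum is 10.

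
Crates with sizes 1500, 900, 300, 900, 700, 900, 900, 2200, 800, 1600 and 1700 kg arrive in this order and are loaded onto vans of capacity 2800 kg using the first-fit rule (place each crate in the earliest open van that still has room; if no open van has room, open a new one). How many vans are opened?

  1500 → van 1 (new)  [load 1500/2800]
  900 → van 1  [load 2400/2800]
  300 → van 1  [load 2700/2800]
  900 → van 2 (new)  [load 900/2800]
  700 → van 2  [load 1600/2800]
  900 → van 2  [load 2500/2800]
  900 → van 3 (new)  [load 900/2800]
  2200 → van 4 (new)  [load 2200/2800]
  800 → van 3  [load 1700/2800]
  1600 → van 5 (new)  [load 1600/2800]
  1700 → van 6 (new)  [load 1700/2800]
6 vans opened.

6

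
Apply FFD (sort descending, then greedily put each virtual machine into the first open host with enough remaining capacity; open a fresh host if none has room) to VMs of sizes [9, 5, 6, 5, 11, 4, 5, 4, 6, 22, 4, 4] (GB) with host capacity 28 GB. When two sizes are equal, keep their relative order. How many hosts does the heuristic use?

Sorted descending: 22, 11, 9, 6, 6, 5, 5, 5, 4, 4, 4, 4.
  22 → host 1 (new)  [load 22/28]
  11 → host 2 (new)  [load 11/28]
  9 → host 2  [load 20/28]
  6 → host 1  [load 28/28]
  6 → host 2  [load 26/28]
  5 → host 3 (new)  [load 5/28]
  5 → host 3  [load 10/28]
  5 → host 3  [load 15/28]
  4 → host 3  [load 19/28]
  4 → host 3  [load 23/28]
  4 → host 3  [load 27/28]
  4 → host 4 (new)  [load 4/28]
4 hosts opened.

4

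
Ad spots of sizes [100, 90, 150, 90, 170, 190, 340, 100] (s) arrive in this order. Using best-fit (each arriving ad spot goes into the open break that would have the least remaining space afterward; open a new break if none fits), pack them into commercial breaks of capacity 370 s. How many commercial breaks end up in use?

4

  100 → break 1 (new)  [load 100/370]
  90 → break 1  [load 190/370]
  150 → break 1  [load 340/370]
  90 → break 2 (new)  [load 90/370]
  170 → break 2  [load 260/370]
  190 → break 3 (new)  [load 190/370]
  340 → break 4 (new)  [load 340/370]
  100 → break 2  [load 360/370]
4 commercial breaks opened.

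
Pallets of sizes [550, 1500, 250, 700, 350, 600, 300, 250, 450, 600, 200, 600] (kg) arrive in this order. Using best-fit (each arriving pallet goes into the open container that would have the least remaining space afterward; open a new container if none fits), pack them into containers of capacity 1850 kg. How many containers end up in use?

4

  550 → container 1 (new)  [load 550/1850]
  1500 → container 2 (new)  [load 1500/1850]
  250 → container 2  [load 1750/1850]
  700 → container 1  [load 1250/1850]
  350 → container 1  [load 1600/1850]
  600 → container 3 (new)  [load 600/1850]
  300 → container 3  [load 900/1850]
  250 → container 1  [load 1850/1850]
  450 → container 3  [load 1350/1850]
  600 → container 4 (new)  [load 600/1850]
  200 → container 3  [load 1550/1850]
  600 → container 4  [load 1200/1850]
4 containers opened.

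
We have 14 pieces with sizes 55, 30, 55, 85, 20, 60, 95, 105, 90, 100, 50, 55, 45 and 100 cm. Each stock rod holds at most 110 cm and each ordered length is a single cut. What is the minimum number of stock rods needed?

10

Total = 105 + 100 + 100 + 95 + 90 + 85 + 60 + 55 + 55 + 55 + 50 + 45 + 30 + 20 = 945 cm.
Lower bound: ⌈945/110⌉ = 9 stock rods.
A packing using 10 stock rods:
  stock rod 1: 105 = 105
  stock rod 2: 100 = 100
  stock rod 3: 100 = 100
  stock rod 4: 95 = 95
  stock rod 5: 90 + 20 = 110
  stock rod 6: 85 = 85
  stock rod 7: 60 + 50 = 110
  stock rod 8: 55 + 55 = 110
  stock rod 9: 55 + 45 = 100
  stock rod 10: 30 = 30
No arrangement into 9 stock rods stays within capacity, so 10 is optimal.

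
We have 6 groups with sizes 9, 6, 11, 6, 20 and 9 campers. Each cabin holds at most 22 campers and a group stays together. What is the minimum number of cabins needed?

Total = 20 + 11 + 9 + 9 + 6 + 6 = 61 campers.
Lower bound: ⌈61/22⌉ = 3 cabins.
A packing using 3 cabins:
  cabin 1: 20 = 20
  cabin 2: 11 + 9 = 20
  cabin 3: 9 + 6 + 6 = 21
This matches the lower bound, so 3 is optimal.

3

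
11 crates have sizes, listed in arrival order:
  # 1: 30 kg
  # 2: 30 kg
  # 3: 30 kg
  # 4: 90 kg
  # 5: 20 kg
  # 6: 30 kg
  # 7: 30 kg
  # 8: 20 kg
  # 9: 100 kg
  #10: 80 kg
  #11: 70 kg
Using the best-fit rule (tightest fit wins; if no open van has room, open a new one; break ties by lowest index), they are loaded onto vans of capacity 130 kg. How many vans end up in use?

  30 → van 1 (new)  [load 30/130]
  30 → van 1  [load 60/130]
  30 → van 1  [load 90/130]
  90 → van 2 (new)  [load 90/130]
  20 → van 1  [load 110/130]
  30 → van 2  [load 120/130]
  30 → van 3 (new)  [load 30/130]
  20 → van 1  [load 130/130]
  100 → van 3  [load 130/130]
  80 → van 4 (new)  [load 80/130]
  70 → van 5 (new)  [load 70/130]
5 vans opened.

5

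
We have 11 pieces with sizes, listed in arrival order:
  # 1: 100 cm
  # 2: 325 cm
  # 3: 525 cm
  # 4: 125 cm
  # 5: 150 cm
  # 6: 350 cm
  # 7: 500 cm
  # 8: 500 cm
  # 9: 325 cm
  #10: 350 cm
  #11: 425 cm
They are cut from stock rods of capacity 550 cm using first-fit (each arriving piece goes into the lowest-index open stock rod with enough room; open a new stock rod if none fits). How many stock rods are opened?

8

  100 → stock rod 1 (new)  [load 100/550]
  325 → stock rod 1  [load 425/550]
  525 → stock rod 2 (new)  [load 525/550]
  125 → stock rod 1  [load 550/550]
  150 → stock rod 3 (new)  [load 150/550]
  350 → stock rod 3  [load 500/550]
  500 → stock rod 4 (new)  [load 500/550]
  500 → stock rod 5 (new)  [load 500/550]
  325 → stock rod 6 (new)  [load 325/550]
  350 → stock rod 7 (new)  [load 350/550]
  425 → stock rod 8 (new)  [load 425/550]
8 stock rods opened.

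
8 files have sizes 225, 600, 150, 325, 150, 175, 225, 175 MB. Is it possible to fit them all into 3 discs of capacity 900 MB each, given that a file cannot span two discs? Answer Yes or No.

Yes

A valid assignment using 3 discs:
  disc 1: 600 + 225 = 825
  disc 2: 325 + 225 + 175 + 175 = 900
  disc 3: 150 + 150 = 300
Every load is within 900 MB, so 3 discs suffice.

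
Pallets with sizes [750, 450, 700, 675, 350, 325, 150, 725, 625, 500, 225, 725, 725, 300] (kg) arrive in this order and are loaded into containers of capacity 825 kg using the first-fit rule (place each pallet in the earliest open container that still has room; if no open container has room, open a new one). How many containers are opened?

  750 → container 1 (new)  [load 750/825]
  450 → container 2 (new)  [load 450/825]
  700 → container 3 (new)  [load 700/825]
  675 → container 4 (new)  [load 675/825]
  350 → container 2  [load 800/825]
  325 → container 5 (new)  [load 325/825]
  150 → container 4  [load 825/825]
  725 → container 6 (new)  [load 725/825]
  625 → container 7 (new)  [load 625/825]
  500 → container 5  [load 825/825]
  225 → container 8 (new)  [load 225/825]
  725 → container 9 (new)  [load 725/825]
  725 → container 10 (new)  [load 725/825]
  300 → container 8  [load 525/825]
10 containers opened.

10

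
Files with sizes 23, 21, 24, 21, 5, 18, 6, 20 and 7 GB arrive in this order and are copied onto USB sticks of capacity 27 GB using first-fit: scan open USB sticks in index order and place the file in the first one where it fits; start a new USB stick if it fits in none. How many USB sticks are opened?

  23 → USB stick 1 (new)  [load 23/27]
  21 → USB stick 2 (new)  [load 21/27]
  24 → USB stick 3 (new)  [load 24/27]
  21 → USB stick 4 (new)  [load 21/27]
  5 → USB stick 2  [load 26/27]
  18 → USB stick 5 (new)  [load 18/27]
  6 → USB stick 4  [load 27/27]
  20 → USB stick 6 (new)  [load 20/27]
  7 → USB stick 5  [load 25/27]
6 USB sticks opened.

6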